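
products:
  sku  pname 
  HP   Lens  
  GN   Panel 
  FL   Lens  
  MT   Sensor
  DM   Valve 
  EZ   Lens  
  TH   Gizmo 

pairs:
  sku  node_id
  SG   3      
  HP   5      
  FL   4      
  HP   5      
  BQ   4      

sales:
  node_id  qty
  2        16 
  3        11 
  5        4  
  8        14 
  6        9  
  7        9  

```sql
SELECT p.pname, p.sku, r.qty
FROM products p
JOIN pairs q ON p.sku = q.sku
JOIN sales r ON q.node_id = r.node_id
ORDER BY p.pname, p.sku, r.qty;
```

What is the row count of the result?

Evaluate left to right. First `products p INNER JOIN pairs q` on sku: 3 row(s).
Then INNER JOIN `sales r` on node_id: keep only rows whose q.node_id appears in r.
Result: 2 row(s).

2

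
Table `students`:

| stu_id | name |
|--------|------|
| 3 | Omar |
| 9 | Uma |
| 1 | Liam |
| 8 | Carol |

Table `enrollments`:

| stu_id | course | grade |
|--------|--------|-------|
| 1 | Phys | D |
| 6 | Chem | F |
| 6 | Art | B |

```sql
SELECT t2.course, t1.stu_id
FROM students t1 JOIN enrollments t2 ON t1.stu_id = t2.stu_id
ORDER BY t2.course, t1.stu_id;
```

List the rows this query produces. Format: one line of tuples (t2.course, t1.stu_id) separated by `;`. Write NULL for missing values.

(Phys, 1)

INNER JOIN keeps only pairs where the ON condition holds.
Matching on t1.stu_id = t2.stu_id.
Matched pairs: 1.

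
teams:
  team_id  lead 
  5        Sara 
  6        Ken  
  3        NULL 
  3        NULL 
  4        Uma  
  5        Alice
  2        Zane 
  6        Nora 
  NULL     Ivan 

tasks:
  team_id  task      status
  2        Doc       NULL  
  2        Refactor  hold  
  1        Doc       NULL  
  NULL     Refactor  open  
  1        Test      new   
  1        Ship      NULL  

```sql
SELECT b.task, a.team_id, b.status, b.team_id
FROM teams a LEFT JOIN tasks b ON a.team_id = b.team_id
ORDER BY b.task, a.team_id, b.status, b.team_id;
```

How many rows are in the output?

LEFT JOIN keeps every row from `teams`; unmatched rows get NULL for `tasks`'s columns.
Matching on a.team_id = b.team_id. A NULL in a compared column never satisfies the condition.
- a[0] team_id=5 → no match; kept with NULLs on the b side.
- a[1] team_id=6 → no match; kept with NULLs on the b side.
- a[2] team_id=3 → no match; kept with NULLs on the b side.
- a[3] team_id=3 → no match; kept with NULLs on the b side.
- a[4] team_id=4 → no match; kept with NULLs on the b side.
- a[5] team_id=5 → no match; kept with NULLs on the b side.
- a[6] team_id=2 → 2 match(es) in b → 2 row(s).
- a[7] team_id=6 → no match; kept with NULLs on the b side.
- a[8] team_id=NULL → no match; kept with NULLs on the b side.
Total: 2 matched + 8 padded = 10 rows.

10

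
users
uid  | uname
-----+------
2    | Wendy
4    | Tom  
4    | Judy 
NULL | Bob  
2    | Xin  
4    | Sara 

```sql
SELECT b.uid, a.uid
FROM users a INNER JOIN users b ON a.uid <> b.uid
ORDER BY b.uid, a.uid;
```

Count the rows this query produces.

12

INNER JOIN keeps only pairs where the ON condition holds.
Matching on a.uid <> b.uid. A NULL in a compared column never satisfies the condition.
Matched pairs: 12.
Total: 12 rows.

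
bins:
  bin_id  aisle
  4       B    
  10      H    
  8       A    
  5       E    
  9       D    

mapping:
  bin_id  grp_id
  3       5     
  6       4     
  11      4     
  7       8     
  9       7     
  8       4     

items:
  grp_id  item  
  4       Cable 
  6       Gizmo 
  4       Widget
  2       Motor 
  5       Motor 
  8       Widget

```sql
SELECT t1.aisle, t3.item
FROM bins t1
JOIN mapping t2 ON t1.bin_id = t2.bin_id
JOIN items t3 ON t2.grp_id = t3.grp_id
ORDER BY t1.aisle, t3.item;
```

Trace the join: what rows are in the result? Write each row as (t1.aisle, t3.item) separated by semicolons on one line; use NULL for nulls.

Evaluate left to right. First `bins t1 INNER JOIN mapping t2` on bin_id: 2 row(s).
Then INNER JOIN `items t3` on grp_id: keep only rows whose t2.grp_id appears in t3.

(A, Cable); (A, Widget)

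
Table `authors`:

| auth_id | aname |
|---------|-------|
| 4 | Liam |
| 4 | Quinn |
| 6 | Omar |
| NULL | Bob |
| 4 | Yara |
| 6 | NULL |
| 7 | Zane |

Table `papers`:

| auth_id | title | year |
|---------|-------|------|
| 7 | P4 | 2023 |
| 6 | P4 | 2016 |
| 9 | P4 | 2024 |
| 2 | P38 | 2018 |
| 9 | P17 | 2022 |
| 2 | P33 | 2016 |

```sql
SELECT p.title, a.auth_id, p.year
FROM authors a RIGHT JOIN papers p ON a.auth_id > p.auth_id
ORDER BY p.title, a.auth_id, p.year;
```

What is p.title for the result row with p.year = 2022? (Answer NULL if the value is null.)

RIGHT JOIN keeps every row from `papers`; unmatched rows get NULL for `authors`'s columns.
Matching on a.auth_id > p.auth_id. A NULL in a compared column never satisfies the condition.
Matched pairs: 13; unmatched p rows kept: 3.

P17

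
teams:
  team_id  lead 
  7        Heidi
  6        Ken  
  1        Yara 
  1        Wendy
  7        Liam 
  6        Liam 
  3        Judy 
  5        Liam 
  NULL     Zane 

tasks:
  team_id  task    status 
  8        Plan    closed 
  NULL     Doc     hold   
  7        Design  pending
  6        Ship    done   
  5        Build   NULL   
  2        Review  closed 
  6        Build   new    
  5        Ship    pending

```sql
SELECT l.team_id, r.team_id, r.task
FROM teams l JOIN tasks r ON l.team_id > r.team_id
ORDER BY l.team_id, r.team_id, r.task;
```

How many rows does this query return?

18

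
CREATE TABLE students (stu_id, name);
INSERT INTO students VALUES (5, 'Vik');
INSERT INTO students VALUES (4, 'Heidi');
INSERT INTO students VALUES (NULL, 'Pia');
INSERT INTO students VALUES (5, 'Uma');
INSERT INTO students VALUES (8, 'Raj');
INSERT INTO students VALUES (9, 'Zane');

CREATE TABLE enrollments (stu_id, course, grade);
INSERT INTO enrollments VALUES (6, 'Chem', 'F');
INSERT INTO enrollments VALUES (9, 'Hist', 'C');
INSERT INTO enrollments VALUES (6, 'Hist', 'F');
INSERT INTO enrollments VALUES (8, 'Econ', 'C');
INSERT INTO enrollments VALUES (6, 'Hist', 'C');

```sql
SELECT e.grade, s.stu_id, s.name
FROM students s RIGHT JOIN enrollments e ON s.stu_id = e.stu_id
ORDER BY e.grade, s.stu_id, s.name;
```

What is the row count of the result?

RIGHT JOIN keeps every row from `enrollments`; unmatched rows get NULL for `students`'s columns.
Matching on s.stu_id = e.stu_id. A NULL in a compared column never satisfies the condition.
- s[0] stu_id=5 → no match.
- s[1] stu_id=4 → no match.
- s[2] stu_id=NULL → no match.
- s[3] stu_id=5 → no match.
- s[4] stu_id=8 → 1 match(es) in e → 1 row(s).
- s[5] stu_id=9 → 1 match(es) in e → 1 row(s).
- plus 3 unmatched e row(s), each kept with NULL s columns.
Total: 2 matched + 3 padded = 5 rows.

5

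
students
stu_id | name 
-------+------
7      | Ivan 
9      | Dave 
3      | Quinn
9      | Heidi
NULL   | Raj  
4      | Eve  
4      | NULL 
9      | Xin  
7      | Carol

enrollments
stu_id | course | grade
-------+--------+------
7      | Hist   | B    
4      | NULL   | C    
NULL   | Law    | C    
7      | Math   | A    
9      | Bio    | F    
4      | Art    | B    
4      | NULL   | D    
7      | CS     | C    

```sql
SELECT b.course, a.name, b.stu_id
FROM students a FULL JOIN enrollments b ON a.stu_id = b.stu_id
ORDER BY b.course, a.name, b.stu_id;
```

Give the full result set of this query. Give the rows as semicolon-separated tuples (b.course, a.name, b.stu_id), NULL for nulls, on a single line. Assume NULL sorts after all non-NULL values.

(Art, Eve, 4); (Art, NULL, 4); (Bio, Dave, 9); (Bio, Heidi, 9); (Bio, Xin, 9); (CS, Carol, 7); (CS, Ivan, 7); (Hist, Carol, 7); (Hist, Ivan, 7); (Law, NULL, NULL); (Math, Carol, 7); (Math, Ivan, 7); (NULL, Eve, 4); (NULL, Eve, 4); (NULL, Quinn, NULL); (NULL, Raj, NULL); (NULL, NULL, 4); (NULL, NULL, 4)

FULL OUTER JOIN keeps every row from both sides; unmatched rows get NULL for the other side's columns.
Matching on a.stu_id = b.stu_id. A NULL in a compared column never satisfies the condition.
- stu_id=7: 3 matching b row(s), so 3 row(s) emitted.
- stu_id=9: 1 matching b row(s), so 1 row(s) emitted.
- stu_id=3: no b row matches, row kept with b columns NULL.
- stu_id=9: 1 matching b row(s), so 1 row(s) emitted.
- stu_id=NULL: no b row matches, row kept with b columns NULL.
- stu_id=4: 3 matching b row(s), so 3 row(s) emitted.
- stu_id=4: 3 matching b row(s), so 3 row(s) emitted.
- stu_id=9: 1 matching b row(s), so 1 row(s) emitted.
- stu_id=7: 3 matching b row(s), so 3 row(s) emitted.
- 1 row(s) from b found no a partner → padded with NULL.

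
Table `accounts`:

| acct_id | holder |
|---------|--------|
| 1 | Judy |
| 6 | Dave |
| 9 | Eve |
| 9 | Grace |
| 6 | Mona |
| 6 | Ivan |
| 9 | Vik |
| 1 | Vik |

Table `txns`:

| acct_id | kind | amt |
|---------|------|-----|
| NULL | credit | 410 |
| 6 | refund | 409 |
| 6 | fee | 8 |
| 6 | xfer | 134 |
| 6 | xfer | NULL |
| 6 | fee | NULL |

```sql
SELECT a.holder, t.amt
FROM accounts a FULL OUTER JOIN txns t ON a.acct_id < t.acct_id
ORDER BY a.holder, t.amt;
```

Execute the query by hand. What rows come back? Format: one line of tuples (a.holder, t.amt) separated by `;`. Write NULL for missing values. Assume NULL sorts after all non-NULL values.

(Dave, NULL); (Eve, NULL); (Grace, NULL); (Ivan, NULL); (Judy, 8); (Judy, 134); (Judy, 409); (Judy, NULL); (Judy, NULL); (Mona, NULL); (Vik, 8); (Vik, 134); (Vik, 409); (Vik, NULL); (Vik, NULL); (Vik, NULL); (NULL, 410)

FULL OUTER JOIN keeps every row from both sides; unmatched rows get NULL for the other side's columns.
Matching on a.acct_id < t.acct_id. A NULL in a compared column never satisfies the condition.
Matched pairs: 10; unmatched a rows kept: 6; unmatched t rows kept: 1.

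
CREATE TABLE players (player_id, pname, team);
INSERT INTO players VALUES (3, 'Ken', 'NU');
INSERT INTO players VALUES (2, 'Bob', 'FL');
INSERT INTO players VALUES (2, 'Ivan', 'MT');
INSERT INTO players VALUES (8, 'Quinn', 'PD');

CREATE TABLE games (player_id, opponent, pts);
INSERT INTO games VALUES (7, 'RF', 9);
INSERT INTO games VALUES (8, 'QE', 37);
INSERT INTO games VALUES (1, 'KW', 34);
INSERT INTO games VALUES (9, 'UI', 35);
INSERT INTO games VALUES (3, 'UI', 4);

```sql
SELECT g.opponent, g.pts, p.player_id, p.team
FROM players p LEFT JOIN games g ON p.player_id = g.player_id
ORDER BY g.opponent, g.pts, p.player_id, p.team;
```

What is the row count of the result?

LEFT JOIN keeps every row from `players`; unmatched rows get NULL for `games`'s columns.
Matching on p.player_id = g.player_id.
Matched pairs: 2; unmatched p rows kept: 2.
Total: 2 matched + 2 padded = 4 rows.

4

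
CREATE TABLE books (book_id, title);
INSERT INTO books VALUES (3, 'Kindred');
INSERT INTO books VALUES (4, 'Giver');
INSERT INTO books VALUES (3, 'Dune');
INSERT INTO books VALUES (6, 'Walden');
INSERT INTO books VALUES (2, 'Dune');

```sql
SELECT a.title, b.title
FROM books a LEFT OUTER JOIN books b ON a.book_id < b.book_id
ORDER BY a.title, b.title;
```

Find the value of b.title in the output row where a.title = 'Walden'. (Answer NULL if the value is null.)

NULL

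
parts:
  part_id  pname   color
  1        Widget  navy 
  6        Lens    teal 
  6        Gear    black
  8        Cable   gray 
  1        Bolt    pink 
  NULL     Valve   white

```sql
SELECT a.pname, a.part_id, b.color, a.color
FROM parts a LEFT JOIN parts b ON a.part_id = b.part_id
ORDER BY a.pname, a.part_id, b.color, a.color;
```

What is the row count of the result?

10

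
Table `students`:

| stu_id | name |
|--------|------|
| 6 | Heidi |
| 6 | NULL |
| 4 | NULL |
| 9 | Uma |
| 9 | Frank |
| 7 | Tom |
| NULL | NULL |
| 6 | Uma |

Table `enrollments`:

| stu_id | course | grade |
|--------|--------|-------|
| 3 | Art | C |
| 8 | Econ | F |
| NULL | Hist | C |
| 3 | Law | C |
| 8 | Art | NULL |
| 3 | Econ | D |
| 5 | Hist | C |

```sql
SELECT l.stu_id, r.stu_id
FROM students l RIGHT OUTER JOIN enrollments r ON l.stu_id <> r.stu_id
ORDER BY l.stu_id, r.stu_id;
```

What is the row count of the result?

RIGHT JOIN keeps every row from `enrollments`; unmatched rows get NULL for `students`'s columns.
Matching on l.stu_id <> r.stu_id. A NULL in a compared column never satisfies the condition.
Matched pairs: 42; unmatched r rows kept: 1.
Total: 42 matched + 1 padded = 43 rows.

43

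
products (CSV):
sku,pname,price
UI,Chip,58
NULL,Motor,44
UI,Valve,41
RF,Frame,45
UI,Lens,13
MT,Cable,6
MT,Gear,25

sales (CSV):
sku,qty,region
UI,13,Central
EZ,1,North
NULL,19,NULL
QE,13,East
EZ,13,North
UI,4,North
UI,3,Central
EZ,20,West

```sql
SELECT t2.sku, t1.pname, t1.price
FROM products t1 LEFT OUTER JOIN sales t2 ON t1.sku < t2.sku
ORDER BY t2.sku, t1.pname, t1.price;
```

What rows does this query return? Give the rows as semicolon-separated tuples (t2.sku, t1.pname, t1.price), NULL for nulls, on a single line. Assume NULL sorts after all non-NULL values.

LEFT JOIN keeps every row from `products`; unmatched rows get NULL for `sales`'s columns.
Matching on t1.sku < t2.sku. A NULL in a compared column never satisfies the condition.
- t1 (sku=UI) has no partner → padded with NULL.
- t1 (sku=NULL) has no partner → padded with NULL.
- t1 (sku=UI) has no partner → padded with NULL.
- t1 (sku=RF) pairs with 3 row(s) of t2.
- t1 (sku=UI) has no partner → padded with NULL.
- t1 (sku=MT) pairs with 4 row(s) of t2.
- t1 (sku=MT) pairs with 4 row(s) of t2.

(QE, Cable, 6); (QE, Gear, 25); (UI, Cable, 6); (UI, Cable, 6); (UI, Cable, 6); (UI, Frame, 45); (UI, Frame, 45); (UI, Frame, 45); (UI, Gear, 25); (UI, Gear, 25); (UI, Gear, 25); (NULL, Chip, 58); (NULL, Lens, 13); (NULL, Motor, 44); (NULL, Valve, 41)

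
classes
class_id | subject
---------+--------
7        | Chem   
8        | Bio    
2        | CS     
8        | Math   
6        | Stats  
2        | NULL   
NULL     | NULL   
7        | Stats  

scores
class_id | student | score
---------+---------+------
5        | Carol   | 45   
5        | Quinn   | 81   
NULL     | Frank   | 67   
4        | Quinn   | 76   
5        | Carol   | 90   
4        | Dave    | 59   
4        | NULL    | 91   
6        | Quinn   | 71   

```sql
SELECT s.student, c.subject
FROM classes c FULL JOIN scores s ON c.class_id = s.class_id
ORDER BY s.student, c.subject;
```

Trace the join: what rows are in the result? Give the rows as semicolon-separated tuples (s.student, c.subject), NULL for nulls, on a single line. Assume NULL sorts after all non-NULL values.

FULL OUTER JOIN keeps every row from both sides; unmatched rows get NULL for the other side's columns.
Matching on c.class_id = s.class_id. A NULL in a compared column never satisfies the condition.
Matched pairs: 1; unmatched c rows kept: 7; unmatched s rows kept: 7.

(Carol, NULL); (Carol, NULL); (Dave, NULL); (Frank, NULL); (Quinn, Stats); (Quinn, NULL); (Quinn, NULL); (NULL, Bio); (NULL, CS); (NULL, Chem); (NULL, Math); (NULL, Stats); (NULL, NULL); (NULL, NULL); (NULL, NULL)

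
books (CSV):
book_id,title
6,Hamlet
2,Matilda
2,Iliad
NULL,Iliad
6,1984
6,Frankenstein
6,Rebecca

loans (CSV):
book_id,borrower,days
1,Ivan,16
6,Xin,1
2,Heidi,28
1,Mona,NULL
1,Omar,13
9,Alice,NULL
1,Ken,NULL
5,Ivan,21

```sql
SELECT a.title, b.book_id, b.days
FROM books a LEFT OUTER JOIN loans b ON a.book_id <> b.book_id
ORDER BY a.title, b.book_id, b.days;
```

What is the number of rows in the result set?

43

LEFT JOIN keeps every row from `books`; unmatched rows get NULL for `loans`'s columns.
Matching on a.book_id <> b.book_id. A NULL in a compared column never satisfies the condition.
- a row (book_id=6): matches 7 b row(s) → 7 output row(s).
- a row (book_id=2): matches 7 b row(s) → 7 output row(s).
- a row (book_id=2): matches 7 b row(s) → 7 output row(s).
- a row (book_id=NULL): no match → kept, b columns NULL.
- a row (book_id=6): matches 7 b row(s) → 7 output row(s).
- a row (book_id=6): matches 7 b row(s) → 7 output row(s).
- a row (book_id=6): matches 7 b row(s) → 7 output row(s).
Total: 42 matched + 1 padded = 43 rows.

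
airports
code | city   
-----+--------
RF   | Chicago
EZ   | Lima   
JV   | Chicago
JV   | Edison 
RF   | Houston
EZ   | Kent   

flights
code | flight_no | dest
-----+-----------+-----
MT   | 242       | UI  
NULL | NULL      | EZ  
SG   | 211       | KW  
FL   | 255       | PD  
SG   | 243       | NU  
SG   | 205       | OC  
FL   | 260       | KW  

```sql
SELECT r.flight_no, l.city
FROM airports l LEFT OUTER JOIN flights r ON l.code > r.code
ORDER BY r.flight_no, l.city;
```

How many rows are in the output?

12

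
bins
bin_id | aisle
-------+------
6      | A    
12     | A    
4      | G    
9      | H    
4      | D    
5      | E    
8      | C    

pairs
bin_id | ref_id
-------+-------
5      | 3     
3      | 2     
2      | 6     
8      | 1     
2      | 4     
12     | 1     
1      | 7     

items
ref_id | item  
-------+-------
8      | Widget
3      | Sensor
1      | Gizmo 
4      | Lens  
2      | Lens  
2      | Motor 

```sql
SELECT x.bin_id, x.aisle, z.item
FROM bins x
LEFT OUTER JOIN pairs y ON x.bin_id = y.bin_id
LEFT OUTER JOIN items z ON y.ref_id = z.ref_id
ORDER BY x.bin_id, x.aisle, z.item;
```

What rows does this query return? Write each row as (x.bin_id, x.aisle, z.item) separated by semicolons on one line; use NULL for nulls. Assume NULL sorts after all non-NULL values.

(4, D, NULL); (4, G, NULL); (5, E, Sensor); (6, A, NULL); (8, C, Gizmo); (9, H, NULL); (12, A, Gizmo)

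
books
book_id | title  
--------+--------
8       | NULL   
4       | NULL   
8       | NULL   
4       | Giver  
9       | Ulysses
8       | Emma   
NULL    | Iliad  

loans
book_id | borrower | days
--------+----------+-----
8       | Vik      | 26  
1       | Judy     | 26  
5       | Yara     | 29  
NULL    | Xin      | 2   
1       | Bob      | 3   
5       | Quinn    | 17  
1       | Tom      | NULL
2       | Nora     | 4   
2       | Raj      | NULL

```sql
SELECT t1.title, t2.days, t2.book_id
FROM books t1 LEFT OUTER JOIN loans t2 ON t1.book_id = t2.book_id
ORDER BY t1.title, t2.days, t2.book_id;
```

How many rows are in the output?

LEFT JOIN keeps every row from `books`; unmatched rows get NULL for `loans`'s columns.
Matching on t1.book_id = t2.book_id. A NULL in a compared column never satisfies the condition.
- book_id=8: 1 matching t2 row(s), so 1 row(s) emitted.
- book_id=4: no t2 row matches, row kept with t2 columns NULL.
- book_id=8: 1 matching t2 row(s), so 1 row(s) emitted.
- book_id=4: no t2 row matches, row kept with t2 columns NULL.
- book_id=9: no t2 row matches, row kept with t2 columns NULL.
- book_id=8: 1 matching t2 row(s), so 1 row(s) emitted.
- book_id=NULL: no t2 row matches, row kept with t2 columns NULL.
Total: 3 matched + 4 padded = 7 rows.

7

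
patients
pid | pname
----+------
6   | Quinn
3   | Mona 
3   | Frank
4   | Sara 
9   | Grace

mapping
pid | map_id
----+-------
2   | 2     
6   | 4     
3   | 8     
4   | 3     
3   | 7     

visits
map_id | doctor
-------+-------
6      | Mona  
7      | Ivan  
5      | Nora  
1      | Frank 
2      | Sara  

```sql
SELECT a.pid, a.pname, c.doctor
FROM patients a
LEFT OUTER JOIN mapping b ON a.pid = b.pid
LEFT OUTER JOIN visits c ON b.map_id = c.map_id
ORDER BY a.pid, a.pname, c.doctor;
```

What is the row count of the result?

7

Evaluate left to right. First `patients a LEFT JOIN mapping b` on pid: 7 row(s).
Then LEFT JOIN `visits c` on map_id: each of those 7 rows is kept; rows whose b.map_id has no match in c get NULL for c's columns.
Result: 7 row(s).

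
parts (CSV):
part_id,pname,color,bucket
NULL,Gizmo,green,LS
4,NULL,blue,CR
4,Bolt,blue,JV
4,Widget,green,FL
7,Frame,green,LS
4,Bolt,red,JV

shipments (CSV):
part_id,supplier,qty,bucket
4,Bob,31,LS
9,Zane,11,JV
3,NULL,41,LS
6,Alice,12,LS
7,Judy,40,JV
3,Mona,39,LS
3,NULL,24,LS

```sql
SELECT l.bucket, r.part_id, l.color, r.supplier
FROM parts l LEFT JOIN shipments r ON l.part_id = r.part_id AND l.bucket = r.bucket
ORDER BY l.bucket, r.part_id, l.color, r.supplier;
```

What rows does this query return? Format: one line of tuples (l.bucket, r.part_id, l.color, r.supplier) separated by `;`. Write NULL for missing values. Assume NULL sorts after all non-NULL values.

(CR, NULL, blue, NULL); (FL, NULL, green, NULL); (JV, NULL, blue, NULL); (JV, NULL, red, NULL); (LS, NULL, green, NULL); (LS, NULL, green, NULL)

LEFT JOIN keeps every row from `parts`; unmatched rows get NULL for `shipments`'s columns.
Matching on l.part_id = r.part_id AND l.bucket = r.bucket. A NULL in a compared column never satisfies the condition.
- l (part_id=NULL, bucket=LS) has no partner → padded with NULL.
- l (part_id=4, bucket=CR) has no partner → padded with NULL.
- l (part_id=4, bucket=JV) has no partner → padded with NULL.
- l (part_id=4, bucket=FL) has no partner → padded with NULL.
- l (part_id=7, bucket=LS) has no partner → padded with NULL.
- l (part_id=4, bucket=JV) has no partner → padded with NULL.
After projecting and ordering:
l.bucket | r.part_id | l.color | r.supplier
CR | NULL | blue | NULL
FL | NULL | green | NULL
JV | NULL | blue | NULL
JV | NULL | red | NULL
LS | NULL | green | NULL
LS | NULL | green | NULL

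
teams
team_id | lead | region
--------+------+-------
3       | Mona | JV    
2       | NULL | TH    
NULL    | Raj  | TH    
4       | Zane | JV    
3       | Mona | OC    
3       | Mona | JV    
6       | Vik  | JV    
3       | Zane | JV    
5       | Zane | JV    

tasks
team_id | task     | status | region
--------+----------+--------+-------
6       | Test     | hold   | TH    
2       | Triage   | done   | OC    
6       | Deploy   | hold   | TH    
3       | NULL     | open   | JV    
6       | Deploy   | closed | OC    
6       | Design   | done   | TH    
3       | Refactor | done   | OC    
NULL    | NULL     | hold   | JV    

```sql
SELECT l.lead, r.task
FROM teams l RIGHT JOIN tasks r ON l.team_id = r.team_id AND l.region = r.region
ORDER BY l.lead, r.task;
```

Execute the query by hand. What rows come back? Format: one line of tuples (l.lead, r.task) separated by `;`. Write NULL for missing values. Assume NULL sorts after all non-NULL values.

(Mona, Refactor); (Mona, NULL); (Mona, NULL); (Zane, NULL); (NULL, Deploy); (NULL, Deploy); (NULL, Design); (NULL, Test); (NULL, Triage); (NULL, NULL)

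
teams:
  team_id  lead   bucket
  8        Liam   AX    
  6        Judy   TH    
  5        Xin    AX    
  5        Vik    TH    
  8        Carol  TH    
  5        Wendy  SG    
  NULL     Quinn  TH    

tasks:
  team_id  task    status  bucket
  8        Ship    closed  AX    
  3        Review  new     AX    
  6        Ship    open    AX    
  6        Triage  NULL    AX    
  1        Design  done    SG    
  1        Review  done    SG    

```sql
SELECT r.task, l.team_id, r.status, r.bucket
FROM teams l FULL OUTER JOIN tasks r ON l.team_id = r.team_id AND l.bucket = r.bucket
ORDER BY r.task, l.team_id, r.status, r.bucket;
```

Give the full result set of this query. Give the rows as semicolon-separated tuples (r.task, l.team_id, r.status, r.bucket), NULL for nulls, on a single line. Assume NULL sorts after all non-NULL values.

FULL OUTER JOIN keeps every row from both sides; unmatched rows get NULL for the other side's columns.
Matching on l.team_id = r.team_id AND l.bucket = r.bucket. A NULL in a compared column never satisfies the condition.
- l (team_id=8, bucket=AX) pairs with 1 row(s) of r.
- l (team_id=6, bucket=TH) has no partner → padded with NULL.
- l (team_id=5, bucket=AX) has no partner → padded with NULL.
- l (team_id=5, bucket=TH) has no partner → padded with NULL.
- l (team_id=8, bucket=TH) has no partner → padded with NULL.
- l (team_id=5, bucket=SG) has no partner → padded with NULL.
- l (team_id=NULL, bucket=TH) has no partner → padded with NULL.
- 5 row(s) from r found no l partner → padded with NULL.

(Design, NULL, done, SG); (Review, NULL, done, SG); (Review, NULL, new, AX); (Ship, 8, closed, AX); (Ship, NULL, open, AX); (Triage, NULL, NULL, AX); (NULL, 5, NULL, NULL); (NULL, 5, NULL, NULL); (NULL, 5, NULL, NULL); (NULL, 6, NULL, NULL); (NULL, 8, NULL, NULL); (NULL, NULL, NULL, NULL)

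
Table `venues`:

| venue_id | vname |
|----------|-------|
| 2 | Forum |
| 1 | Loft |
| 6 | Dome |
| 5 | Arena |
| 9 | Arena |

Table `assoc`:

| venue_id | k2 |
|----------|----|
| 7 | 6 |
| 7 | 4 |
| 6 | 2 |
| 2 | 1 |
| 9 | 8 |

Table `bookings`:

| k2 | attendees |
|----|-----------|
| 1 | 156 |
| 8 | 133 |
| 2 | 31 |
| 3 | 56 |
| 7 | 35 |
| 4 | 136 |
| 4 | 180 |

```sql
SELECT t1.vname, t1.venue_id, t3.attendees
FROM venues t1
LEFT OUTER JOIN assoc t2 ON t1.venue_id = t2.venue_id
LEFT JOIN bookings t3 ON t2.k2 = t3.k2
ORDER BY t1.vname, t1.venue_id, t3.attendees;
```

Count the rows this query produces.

Step 1 — t1 LEFT JOIN t2 on venue_id → 5 row(s).
Then LEFT JOIN `bookings t3` on k2: each of those 5 rows is kept; rows whose t2.k2 has no match in t3 get NULL for t3's columns.
Result: 5 row(s).

5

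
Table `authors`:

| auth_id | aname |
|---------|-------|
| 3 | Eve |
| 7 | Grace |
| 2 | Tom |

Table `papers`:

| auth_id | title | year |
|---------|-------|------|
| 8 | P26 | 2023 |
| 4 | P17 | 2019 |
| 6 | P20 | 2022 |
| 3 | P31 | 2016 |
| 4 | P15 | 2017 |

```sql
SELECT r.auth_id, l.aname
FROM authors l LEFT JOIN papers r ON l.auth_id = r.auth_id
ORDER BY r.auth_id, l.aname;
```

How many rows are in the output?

3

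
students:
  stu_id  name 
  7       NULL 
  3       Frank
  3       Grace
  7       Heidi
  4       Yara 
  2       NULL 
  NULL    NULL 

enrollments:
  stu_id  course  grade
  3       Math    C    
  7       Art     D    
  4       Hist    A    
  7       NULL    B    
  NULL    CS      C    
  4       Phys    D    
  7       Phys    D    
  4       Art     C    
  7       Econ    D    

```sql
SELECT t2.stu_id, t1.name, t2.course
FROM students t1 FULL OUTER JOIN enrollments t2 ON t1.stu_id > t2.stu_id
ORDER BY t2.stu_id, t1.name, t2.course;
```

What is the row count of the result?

FULL OUTER JOIN keeps every row from both sides; unmatched rows get NULL for the other side's columns.
Matching on t1.stu_id > t2.stu_id. A NULL in a compared column never satisfies the condition.
- t1[0] stu_id=7 → 4 match(es) in t2 → 4 row(s).
- t1[1] stu_id=3 → no match; kept with NULLs on the t2 side.
- t1[2] stu_id=3 → no match; kept with NULLs on the t2 side.
- t1[3] stu_id=7 → 4 match(es) in t2 → 4 row(s).
- t1[4] stu_id=4 → 1 match(es) in t2 → 1 row(s).
- t1[5] stu_id=2 → no match; kept with NULLs on the t2 side.
- t1[6] stu_id=NULL → no match; kept with NULLs on the t2 side.
- 5 row(s) from t2 found no t1 partner → padded with NULL.
Total: 9 matched + 9 padded = 18 rows.

18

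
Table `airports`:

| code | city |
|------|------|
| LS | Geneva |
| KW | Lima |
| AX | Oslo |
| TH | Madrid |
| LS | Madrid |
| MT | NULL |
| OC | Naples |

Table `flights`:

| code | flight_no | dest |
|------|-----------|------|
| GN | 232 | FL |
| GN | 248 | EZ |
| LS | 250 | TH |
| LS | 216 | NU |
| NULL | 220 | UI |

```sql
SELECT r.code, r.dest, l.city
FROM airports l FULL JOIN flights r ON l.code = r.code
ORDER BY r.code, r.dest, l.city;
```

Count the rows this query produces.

12

FULL OUTER JOIN keeps every row from both sides; unmatched rows get NULL for the other side's columns.
Matching on l.code = r.code. A NULL in a compared column never satisfies the condition.
- l[0] code=LS → 2 match(es) in r → 2 row(s).
- l[1] code=KW → no match; kept with NULLs on the r side.
- l[2] code=AX → no match; kept with NULLs on the r side.
- l[3] code=TH → no match; kept with NULLs on the r side.
- l[4] code=LS → 2 match(es) in r → 2 row(s).
- l[5] code=MT → no match; kept with NULLs on the r side.
- l[6] code=OC → no match; kept with NULLs on the r side.
- 3 row(s) from r found no l partner → padded with NULL.
Total: 4 matched + 8 padded = 12 rows.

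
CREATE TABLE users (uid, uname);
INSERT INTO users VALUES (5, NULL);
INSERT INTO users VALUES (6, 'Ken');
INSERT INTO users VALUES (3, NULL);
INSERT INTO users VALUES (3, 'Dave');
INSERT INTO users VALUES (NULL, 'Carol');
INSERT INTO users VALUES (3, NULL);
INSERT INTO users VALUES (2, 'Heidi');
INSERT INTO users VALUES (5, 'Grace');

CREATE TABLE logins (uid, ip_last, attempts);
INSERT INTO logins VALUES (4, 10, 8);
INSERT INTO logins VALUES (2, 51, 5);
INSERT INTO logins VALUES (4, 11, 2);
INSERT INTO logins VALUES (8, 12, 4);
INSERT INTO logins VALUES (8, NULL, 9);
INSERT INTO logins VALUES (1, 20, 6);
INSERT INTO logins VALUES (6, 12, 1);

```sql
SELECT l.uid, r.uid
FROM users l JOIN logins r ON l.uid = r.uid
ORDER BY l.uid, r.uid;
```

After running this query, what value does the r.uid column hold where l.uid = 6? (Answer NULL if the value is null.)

INNER JOIN keeps only pairs where the ON condition holds.
Matching on l.uid = r.uid. A NULL in a compared column never satisfies the condition.
Matched pairs: 2.

6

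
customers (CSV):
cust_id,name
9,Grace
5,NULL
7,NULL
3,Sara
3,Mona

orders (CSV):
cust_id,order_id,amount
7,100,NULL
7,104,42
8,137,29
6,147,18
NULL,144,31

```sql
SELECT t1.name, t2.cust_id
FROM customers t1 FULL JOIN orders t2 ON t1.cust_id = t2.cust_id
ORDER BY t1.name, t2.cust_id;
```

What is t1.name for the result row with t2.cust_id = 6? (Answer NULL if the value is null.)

FULL OUTER JOIN keeps every row from both sides; unmatched rows get NULL for the other side's columns.
Matching on t1.cust_id = t2.cust_id. A NULL in a compared column never satisfies the condition.
- cust_id=9: no t2 row matches, row kept with t2 columns NULL.
- cust_id=5: no t2 row matches, row kept with t2 columns NULL.
- cust_id=7: 2 matching t2 row(s), so 2 row(s) emitted.
- cust_id=3: no t2 row matches, row kept with t2 columns NULL.
- cust_id=3: no t2 row matches, row kept with t2 columns NULL.
- 3 row(s) from t2 found no t1 partner → padded with NULL.

NULL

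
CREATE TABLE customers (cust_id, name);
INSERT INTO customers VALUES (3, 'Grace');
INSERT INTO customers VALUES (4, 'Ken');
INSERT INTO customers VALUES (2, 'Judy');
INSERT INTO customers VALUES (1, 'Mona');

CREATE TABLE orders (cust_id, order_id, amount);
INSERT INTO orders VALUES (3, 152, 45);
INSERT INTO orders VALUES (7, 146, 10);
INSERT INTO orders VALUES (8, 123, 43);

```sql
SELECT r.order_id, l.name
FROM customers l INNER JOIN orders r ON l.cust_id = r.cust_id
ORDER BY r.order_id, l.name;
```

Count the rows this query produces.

1

INNER JOIN keeps only pairs where the ON condition holds.
Matching on l.cust_id = r.cust_id.
Matched pairs: 1.
Total: 1 rows.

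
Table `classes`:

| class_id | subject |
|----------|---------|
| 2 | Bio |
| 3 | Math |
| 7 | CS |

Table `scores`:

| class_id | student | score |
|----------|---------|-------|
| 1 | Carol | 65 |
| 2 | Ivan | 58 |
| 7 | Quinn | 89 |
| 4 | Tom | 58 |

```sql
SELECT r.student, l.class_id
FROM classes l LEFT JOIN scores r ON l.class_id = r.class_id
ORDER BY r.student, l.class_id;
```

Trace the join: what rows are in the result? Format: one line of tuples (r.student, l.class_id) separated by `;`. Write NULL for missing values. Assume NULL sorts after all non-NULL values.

(Ivan, 2); (Quinn, 7); (NULL, 3)

LEFT JOIN keeps every row from `classes`; unmatched rows get NULL for `scores`'s columns.
Matching on l.class_id = r.class_id.
Matched pairs: 2; unmatched l rows kept: 1.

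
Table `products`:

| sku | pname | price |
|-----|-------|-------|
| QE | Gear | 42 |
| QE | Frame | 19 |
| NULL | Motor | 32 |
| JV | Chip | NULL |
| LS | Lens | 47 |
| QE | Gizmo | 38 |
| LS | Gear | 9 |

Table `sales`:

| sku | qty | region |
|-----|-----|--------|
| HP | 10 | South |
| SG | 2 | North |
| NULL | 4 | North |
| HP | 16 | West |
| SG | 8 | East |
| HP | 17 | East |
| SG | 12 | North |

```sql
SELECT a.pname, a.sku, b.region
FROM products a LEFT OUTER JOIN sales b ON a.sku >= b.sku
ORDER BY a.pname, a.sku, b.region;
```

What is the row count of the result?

LEFT JOIN keeps every row from `products`; unmatched rows get NULL for `sales`'s columns.
Matching on a.sku >= b.sku. A NULL in a compared column never satisfies the condition.
- sku=QE: 3 matching b row(s), so 3 row(s) emitted.
- sku=QE: 3 matching b row(s), so 3 row(s) emitted.
- sku=NULL: no b row matches, row kept with b columns NULL.
- sku=JV: 3 matching b row(s), so 3 row(s) emitted.
- sku=LS: 3 matching b row(s), so 3 row(s) emitted.
- sku=QE: 3 matching b row(s), so 3 row(s) emitted.
- sku=LS: 3 matching b row(s), so 3 row(s) emitted.
Total: 18 matched + 1 padded = 19 rows.

19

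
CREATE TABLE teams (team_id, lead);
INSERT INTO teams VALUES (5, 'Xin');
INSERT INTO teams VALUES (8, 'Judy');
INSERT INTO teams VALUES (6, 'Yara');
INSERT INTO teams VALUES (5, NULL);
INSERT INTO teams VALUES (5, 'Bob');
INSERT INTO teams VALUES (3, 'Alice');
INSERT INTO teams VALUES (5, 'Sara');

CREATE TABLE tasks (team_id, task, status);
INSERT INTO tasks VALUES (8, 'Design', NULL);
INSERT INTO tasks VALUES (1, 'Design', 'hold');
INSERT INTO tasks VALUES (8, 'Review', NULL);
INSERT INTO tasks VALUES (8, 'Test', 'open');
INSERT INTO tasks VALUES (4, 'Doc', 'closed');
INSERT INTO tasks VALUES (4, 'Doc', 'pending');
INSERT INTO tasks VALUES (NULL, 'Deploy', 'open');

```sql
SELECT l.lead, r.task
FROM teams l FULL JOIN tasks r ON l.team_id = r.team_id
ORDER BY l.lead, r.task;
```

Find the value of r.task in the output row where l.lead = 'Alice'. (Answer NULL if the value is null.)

NULL

FULL OUTER JOIN keeps every row from both sides; unmatched rows get NULL for the other side's columns.
Matching on l.team_id = r.team_id. A NULL in a compared column never satisfies the condition.
Matched pairs: 3; unmatched l rows kept: 6; unmatched r rows kept: 4.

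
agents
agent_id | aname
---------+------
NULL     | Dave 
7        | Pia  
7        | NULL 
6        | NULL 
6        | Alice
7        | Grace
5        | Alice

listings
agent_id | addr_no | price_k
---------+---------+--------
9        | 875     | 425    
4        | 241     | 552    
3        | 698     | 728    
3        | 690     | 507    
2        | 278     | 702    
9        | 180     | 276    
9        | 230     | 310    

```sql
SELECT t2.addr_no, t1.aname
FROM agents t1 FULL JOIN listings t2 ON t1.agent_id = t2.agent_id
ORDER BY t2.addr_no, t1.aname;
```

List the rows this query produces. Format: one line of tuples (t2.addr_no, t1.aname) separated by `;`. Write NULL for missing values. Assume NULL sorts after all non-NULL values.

(180, NULL); (230, NULL); (241, NULL); (278, NULL); (690, NULL); (698, NULL); (875, NULL); (NULL, Alice); (NULL, Alice); (NULL, Dave); (NULL, Grace); (NULL, Pia); (NULL, NULL); (NULL, NULL)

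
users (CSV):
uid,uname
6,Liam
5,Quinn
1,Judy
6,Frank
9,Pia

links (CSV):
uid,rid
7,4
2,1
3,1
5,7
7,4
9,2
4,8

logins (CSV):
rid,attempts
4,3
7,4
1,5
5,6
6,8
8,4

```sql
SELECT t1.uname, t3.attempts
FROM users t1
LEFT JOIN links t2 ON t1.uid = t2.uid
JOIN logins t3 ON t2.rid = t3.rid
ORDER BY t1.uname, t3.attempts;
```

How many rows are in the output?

Step 1 — t1 LEFT JOIN t2 on uid → 5 row(s).
Then INNER JOIN `logins t3` on rid: keep only rows whose t2.rid appears in t3.
Result: 1 row(s).

1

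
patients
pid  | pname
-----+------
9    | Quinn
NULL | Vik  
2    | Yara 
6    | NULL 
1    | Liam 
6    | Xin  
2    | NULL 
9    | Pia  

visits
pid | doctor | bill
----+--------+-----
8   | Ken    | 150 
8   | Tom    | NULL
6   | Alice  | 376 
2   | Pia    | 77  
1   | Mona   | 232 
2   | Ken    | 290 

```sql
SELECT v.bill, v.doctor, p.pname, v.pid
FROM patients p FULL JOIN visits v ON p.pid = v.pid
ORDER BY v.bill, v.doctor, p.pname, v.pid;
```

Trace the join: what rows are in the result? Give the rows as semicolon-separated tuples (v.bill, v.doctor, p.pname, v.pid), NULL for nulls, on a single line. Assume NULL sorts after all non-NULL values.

FULL OUTER JOIN keeps every row from both sides; unmatched rows get NULL for the other side's columns.
Matching on p.pid = v.pid. A NULL in a compared column never satisfies the condition.
Matched pairs: 7; unmatched p rows kept: 3; unmatched v rows kept: 2.

(77, Pia, Yara, 2); (77, Pia, NULL, 2); (150, Ken, NULL, 8); (232, Mona, Liam, 1); (290, Ken, Yara, 2); (290, Ken, NULL, 2); (376, Alice, Xin, 6); (376, Alice, NULL, 6); (NULL, Tom, NULL, 8); (NULL, NULL, Pia, NULL); (NULL, NULL, Quinn, NULL); (NULL, NULL, Vik, NULL)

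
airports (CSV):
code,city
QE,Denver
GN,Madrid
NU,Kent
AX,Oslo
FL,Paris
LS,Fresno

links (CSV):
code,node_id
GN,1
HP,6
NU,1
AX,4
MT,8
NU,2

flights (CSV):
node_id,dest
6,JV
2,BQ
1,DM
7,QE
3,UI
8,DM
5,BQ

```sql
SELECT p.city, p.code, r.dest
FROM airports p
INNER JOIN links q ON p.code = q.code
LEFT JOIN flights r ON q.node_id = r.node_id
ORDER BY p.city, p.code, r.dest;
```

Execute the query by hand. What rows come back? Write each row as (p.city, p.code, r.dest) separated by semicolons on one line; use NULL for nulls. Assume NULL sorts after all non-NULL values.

Joins associate left-to-right: airports INNER JOIN links on code gives 4 intermediate row(s).
Then LEFT JOIN `flights r` on node_id: each of those 4 rows is kept; rows whose q.node_id has no match in r get NULL for r's columns.

(Kent, NU, BQ); (Kent, NU, DM); (Madrid, GN, DM); (Oslo, AX, NULL)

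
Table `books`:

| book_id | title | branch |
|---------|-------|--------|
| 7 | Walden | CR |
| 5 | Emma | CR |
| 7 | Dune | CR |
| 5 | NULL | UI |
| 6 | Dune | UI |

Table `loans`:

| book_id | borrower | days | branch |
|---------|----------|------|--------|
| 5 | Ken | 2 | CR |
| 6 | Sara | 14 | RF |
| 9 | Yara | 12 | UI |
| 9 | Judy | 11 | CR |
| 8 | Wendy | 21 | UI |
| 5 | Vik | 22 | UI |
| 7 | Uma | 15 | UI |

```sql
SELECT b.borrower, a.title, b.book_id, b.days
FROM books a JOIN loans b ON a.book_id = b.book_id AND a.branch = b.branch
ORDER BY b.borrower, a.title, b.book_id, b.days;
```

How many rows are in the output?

INNER JOIN keeps only pairs where the ON condition holds.
Matching on a.book_id = b.book_id AND a.branch = b.branch.
Matched pairs: 2.
Total: 2 rows.

2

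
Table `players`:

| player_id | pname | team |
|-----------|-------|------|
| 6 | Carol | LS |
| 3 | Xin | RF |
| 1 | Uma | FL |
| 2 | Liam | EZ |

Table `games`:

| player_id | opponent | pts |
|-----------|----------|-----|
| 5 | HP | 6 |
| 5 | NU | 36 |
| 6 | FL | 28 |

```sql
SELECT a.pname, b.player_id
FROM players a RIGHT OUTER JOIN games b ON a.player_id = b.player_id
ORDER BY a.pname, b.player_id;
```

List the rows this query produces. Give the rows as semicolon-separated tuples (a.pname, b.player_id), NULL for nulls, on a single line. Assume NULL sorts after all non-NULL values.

(Carol, 6); (NULL, 5); (NULL, 5)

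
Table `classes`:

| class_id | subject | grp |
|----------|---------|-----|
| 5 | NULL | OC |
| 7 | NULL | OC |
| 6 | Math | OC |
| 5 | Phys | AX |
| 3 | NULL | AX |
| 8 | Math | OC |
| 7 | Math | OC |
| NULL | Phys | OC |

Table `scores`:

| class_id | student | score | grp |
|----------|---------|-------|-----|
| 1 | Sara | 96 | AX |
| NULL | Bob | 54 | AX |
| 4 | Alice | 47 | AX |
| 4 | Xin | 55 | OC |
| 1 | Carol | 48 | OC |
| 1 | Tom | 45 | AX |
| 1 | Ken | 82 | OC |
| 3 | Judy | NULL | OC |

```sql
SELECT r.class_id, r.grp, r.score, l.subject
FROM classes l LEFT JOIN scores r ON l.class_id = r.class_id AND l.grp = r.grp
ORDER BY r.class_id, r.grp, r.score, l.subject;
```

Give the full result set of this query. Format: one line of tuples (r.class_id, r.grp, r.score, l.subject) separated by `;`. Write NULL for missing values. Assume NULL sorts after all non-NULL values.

LEFT JOIN keeps every row from `classes`; unmatched rows get NULL for `scores`'s columns.
Matching on l.class_id = r.class_id AND l.grp = r.grp. A NULL in a compared column never satisfies the condition.
- class_id=5, grp=OC: no r row matches, row kept with r columns NULL.
- class_id=7, grp=OC: no r row matches, row kept with r columns NULL.
- class_id=6, grp=OC: no r row matches, row kept with r columns NULL.
- class_id=5, grp=AX: no r row matches, row kept with r columns NULL.
- class_id=3, grp=AX: no r row matches, row kept with r columns NULL.
- class_id=8, grp=OC: no r row matches, row kept with r columns NULL.
- class_id=7, grp=OC: no r row matches, row kept with r columns NULL.
- class_id=NULL, grp=OC: no r row matches, row kept with r columns NULL.
After projecting and ordering:
r.class_id | r.grp | r.score | l.subject
NULL | NULL | NULL | Math
NULL | NULL | NULL | Math
NULL | NULL | NULL | Math
NULL | NULL | NULL | Phys
NULL | NULL | NULL | Phys
NULL | NULL | NULL | NULL
NULL | NULL | NULL | NULL
NULL | NULL | NULL | NULL

(NULL, NULL, NULL, Math); (NULL, NULL, NULL, Math); (NULL, NULL, NULL, Math); (NULL, NULL, NULL, Phys); (NULL, NULL, NULL, Phys); (NULL, NULL, NULL, NULL); (NULL, NULL, NULL, NULL); (NULL, NULL, NULL, NULL)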